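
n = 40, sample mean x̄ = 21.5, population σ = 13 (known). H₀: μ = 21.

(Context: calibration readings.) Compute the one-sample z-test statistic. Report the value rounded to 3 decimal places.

SE = σ/√n = 13/√40 = 2.0555
z = (x̄−μ₀)/SE = (21.5−21)/2.0555 = 0.2433

test statistic = 0.243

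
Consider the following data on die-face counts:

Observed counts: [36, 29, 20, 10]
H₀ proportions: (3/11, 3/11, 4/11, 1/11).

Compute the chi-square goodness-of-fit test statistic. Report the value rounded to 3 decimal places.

test statistic = 10.639

n = 95; E_i = n·p_i = [25.91, 25.91, 34.55, 8.64]
χ² = (36−25.91)²/25.91 + (29−25.91)²/25.91 + (20−34.55)²/34.55 + (10−8.64)²/8.64 = 10.6386
df = 3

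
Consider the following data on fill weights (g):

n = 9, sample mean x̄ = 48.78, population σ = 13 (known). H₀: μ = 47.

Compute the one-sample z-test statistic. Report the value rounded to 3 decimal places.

SE = σ/√n = 13/√9 = 4.3333
z = (x̄−μ₀)/SE = (48.78−47)/4.3333 = 0.4108

test statistic = 0.411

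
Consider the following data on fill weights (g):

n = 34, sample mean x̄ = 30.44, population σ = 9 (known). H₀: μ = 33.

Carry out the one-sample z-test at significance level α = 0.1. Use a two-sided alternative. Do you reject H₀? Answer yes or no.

reject H₀: yes

SE = σ/√n = 9/√34 = 1.5435
z = (x̄−μ₀)/SE = (30.44−33)/1.5435 = -1.6586
p-value (two-sided) = 0.09720
At α=0.1: p < α → reject H₀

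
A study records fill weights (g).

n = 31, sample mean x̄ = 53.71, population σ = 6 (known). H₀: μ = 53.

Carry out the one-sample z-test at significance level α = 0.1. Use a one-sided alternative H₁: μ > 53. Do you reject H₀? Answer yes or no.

reject H₀: no

SE = σ/√n = 6/√31 = 1.0776
z = (x̄−μ₀)/SE = (53.71−53)/1.0776 = 0.6589
p-value (one-sided, H₁ greater) = 0.25500
At α=0.1: p ≥ α → fail to reject H₀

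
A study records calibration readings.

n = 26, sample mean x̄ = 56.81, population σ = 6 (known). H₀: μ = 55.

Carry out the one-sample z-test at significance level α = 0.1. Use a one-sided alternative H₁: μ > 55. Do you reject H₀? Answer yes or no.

SE = σ/√n = 6/√26 = 1.1767
z = (x̄−μ₀)/SE = (56.81−55)/1.1767 = 1.5382
p-value (one-sided, H₁ greater) = 0.06200
At α=0.1: p < α → reject H₀

reject H₀: yes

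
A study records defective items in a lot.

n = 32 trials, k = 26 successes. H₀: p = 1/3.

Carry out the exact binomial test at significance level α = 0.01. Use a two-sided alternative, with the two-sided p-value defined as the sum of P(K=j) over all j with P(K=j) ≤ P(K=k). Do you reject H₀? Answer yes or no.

reject H₀: yes

Exact binomial: n=32, k=26, p₀=1/3=0.3333
P(X=j) = C(n,j)·p₀^j·(1−p₀)^(n−j); p = Σ P(X=j) over j with P(X=j) ≤ P(X=26)
p-value (two-sided) = 0.00000
At α=0.01: p < α → reject H₀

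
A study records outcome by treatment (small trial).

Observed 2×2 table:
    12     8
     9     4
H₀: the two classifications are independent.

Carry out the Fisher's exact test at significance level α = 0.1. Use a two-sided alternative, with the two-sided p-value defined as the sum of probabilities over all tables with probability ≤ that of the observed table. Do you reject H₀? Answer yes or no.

reject H₀: no

Margins: r₁=20, r₂=13, c₁=21, c₂=12, n=33
p_obs = C(20,12)·C(13,9)/C(33,21); sum pmf over tables with pmf ≤ p_obs
p-value (two-sided) = 0.71882
At α=0.1: p ≥ α → fail to reject H₀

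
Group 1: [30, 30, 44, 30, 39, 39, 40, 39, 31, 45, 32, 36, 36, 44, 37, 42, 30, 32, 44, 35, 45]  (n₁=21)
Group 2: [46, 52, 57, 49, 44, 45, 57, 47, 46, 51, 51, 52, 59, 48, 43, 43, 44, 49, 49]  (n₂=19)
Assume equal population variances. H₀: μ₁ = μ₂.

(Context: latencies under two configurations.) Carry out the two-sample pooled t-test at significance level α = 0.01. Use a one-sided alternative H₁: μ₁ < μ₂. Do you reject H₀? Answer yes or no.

x̄₁=37.143, s₁=5.516, n₁=21
x̄₂=49.053, s₂=4.801, n₂=19
s_p² = [20·5.516² + 18·4.801²]/38 = 26.9347
SE = √(s_p²·(1/21+1/19)) = 1.6432
t = (37.143−49.053)/1.6432 = -7.2478
df = 38
p-value (one-sided, H₁ less) = 0.00000
At α=0.01: p < α → reject H₀

reject H₀: yes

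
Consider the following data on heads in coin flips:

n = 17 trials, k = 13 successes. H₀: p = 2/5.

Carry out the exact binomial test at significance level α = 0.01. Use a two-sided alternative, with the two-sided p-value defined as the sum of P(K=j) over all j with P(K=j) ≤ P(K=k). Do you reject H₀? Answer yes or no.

reject H₀: yes

Exact binomial: n=17, k=13, p₀=2/5=0.4000
P(X=j) = C(n,j)·p₀^j·(1−p₀)^(n−j); p = Σ P(X=j) over j with P(X=j) ≤ P(X=13)
p-value (two-sided) = 0.00461
At α=0.01: p < α → reject H₀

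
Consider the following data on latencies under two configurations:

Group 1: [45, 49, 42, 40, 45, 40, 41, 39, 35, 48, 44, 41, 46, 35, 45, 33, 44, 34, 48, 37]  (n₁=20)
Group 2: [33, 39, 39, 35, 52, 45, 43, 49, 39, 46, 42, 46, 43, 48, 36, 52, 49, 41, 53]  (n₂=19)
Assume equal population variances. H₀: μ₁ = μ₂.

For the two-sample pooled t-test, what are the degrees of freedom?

degrees of freedom = 37

df = n₁ + n₂ − 2 = 20 + 19 − 2 = 37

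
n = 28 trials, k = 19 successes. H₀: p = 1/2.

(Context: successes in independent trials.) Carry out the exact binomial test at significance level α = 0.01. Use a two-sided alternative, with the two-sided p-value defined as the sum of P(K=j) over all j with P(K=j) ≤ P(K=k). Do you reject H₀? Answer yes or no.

Exact binomial: n=28, k=19, p₀=1/2=0.5000
P(X=j) = C(n,j)·p₀^j·(1−p₀)^(n−j); p = Σ P(X=j) over j with P(X=j) ≤ P(X=19)
p-value (two-sided) = 0.08716
At α=0.01: p ≥ α → fail to reject H₀

reject H₀: no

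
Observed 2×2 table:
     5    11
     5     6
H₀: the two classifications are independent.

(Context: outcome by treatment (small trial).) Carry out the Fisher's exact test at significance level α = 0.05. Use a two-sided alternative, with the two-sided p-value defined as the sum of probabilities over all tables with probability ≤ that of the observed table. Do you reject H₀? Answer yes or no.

reject H₀: no

Margins: r₁=16, r₂=11, c₁=10, c₂=17, n=27
p_obs = C(16,5)·C(11,5)/C(27,10); sum pmf over tables with pmf ≤ p_obs
p-value (two-sided) = 0.68675
At α=0.05: p ≥ α → fail to reject H₀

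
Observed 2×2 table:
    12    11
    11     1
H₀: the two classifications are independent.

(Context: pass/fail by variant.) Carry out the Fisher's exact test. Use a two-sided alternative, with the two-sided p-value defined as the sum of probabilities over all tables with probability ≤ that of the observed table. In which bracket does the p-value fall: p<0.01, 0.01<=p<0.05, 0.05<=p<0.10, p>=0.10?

p-value bracket: 0.01<=p<0.05

Margins: r₁=23, r₂=12, c₁=23, c₂=12, n=35
p_obs = C(23,12)·C(12,11)/C(35,23); sum pmf over tables with pmf ≤ p_obs
p-value (two-sided) = 0.02680
→ bracket: 0.01<=p<0.05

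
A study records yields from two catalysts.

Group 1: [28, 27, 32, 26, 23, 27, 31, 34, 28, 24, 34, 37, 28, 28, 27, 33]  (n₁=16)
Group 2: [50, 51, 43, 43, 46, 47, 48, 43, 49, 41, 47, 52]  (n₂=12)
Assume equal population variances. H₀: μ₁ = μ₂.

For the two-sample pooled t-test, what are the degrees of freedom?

df = n₁ + n₂ − 2 = 16 + 12 − 2 = 26

degrees of freedom = 26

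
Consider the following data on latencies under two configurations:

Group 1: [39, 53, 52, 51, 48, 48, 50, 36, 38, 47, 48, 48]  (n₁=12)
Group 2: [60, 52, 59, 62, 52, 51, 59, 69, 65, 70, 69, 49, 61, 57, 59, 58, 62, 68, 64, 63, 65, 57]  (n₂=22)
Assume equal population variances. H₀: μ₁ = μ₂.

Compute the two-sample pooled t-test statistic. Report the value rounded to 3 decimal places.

x̄₁=46.500, s₁=5.665, n₁=12
x̄₂=60.500, s₂=6.014, n₂=22
s_p² = [11·5.665² + 21·6.014²]/32 = 34.7656
SE = √(s_p²·(1/12+1/22)) = 2.1160
t = (46.500−60.500)/2.1160 = -6.6163
df = 32

test statistic = -6.616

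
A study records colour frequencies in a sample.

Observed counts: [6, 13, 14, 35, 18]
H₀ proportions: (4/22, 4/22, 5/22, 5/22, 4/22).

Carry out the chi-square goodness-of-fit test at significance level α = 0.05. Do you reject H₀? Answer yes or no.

reject H₀: yes

n = 86; E_i = n·p_i = [15.64, 15.64, 19.55, 19.55, 15.64]
χ² = (6−15.64)²/15.64 + (13−15.64)²/15.64 + (14−19.55)²/19.55 + (35−19.55)²/19.55 + (18−15.64)²/15.64 = 20.5337
df = 4
p-value (upper-tail) = 0.00039
At α=0.05: p < α → reject H₀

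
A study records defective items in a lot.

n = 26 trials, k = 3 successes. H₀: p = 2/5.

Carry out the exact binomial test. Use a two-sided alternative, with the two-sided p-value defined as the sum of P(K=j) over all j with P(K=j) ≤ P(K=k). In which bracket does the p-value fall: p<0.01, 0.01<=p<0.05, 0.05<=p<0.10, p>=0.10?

p-value bracket: p<0.01

Exact binomial: n=26, k=3, p₀=2/5=0.4000
P(X=j) = C(n,j)·p₀^j·(1−p₀)^(n−j); p = Σ P(X=j) over j with P(X=j) ≤ P(X=3)
p-value (two-sided) = 0.00224
→ bracket: p<0.01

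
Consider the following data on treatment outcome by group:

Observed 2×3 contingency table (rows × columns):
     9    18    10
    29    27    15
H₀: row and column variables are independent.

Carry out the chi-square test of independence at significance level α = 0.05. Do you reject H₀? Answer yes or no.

Row totals [37, 71], col totals [38, 45, 25], n=108
χ² = (9−13.02)²/13.02 + (18−15.42)²/15.42 + (10−8.56)²/8.56 + (29−24.98)²/24.98 + (27−29.58)²/29.58 + (15−16.44)²/16.44 = 2.9111
df = 2
p-value (upper-tail) = 0.23327
At α=0.05: p ≥ α → fail to reject H₀

reject H₀: no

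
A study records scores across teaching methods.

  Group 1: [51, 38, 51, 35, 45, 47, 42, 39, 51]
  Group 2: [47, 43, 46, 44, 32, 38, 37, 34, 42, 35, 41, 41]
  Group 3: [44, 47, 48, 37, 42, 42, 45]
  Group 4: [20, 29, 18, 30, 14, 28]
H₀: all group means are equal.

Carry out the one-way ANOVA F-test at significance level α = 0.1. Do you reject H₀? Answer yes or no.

Group means [44.33, 40.00, 43.57, 23.17], grand mean 38.912
SSB = Σnᵢ(x̄ᵢ−x̄)² = 1918.188; SSW = ΣΣ(x−x̄ᵢ)² = 862.548
MSB = 1918.188/3 = 639.3959; MSW = 862.548/30 = 28.7516
F = MSB/MSW = 22.2386
df = (3, 30)
p-value (upper-tail) = 0.00000
At α=0.1: p < α → reject H₀

reject H₀: yes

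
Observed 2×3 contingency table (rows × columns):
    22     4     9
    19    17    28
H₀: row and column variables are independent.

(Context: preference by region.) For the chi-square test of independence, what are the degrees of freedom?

degrees of freedom = 2

df = (r−1)(c−1) = (2−1)·(3−1) = 2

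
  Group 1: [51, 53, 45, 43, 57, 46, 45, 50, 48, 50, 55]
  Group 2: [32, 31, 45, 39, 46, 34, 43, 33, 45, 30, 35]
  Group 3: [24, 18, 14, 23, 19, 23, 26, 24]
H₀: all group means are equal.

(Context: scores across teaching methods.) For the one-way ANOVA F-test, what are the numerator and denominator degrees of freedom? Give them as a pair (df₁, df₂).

degrees of freedom = [2, 27]

k = 3 groups, N = 30 total
df = (k−1, N−k) = (3−1, 30−3) = (2, 27)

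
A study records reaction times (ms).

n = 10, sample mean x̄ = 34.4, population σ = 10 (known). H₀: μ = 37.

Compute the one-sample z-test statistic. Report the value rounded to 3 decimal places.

test statistic = -0.822

SE = σ/√n = 10/√10 = 3.1623
z = (x̄−μ₀)/SE = (34.4−37)/3.1623 = -0.8222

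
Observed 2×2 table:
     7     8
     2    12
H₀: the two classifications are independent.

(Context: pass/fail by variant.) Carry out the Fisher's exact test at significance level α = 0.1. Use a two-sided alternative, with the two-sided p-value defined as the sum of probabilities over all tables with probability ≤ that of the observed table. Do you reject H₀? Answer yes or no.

reject H₀: no

Margins: r₁=15, r₂=14, c₁=9, c₂=20, n=29
p_obs = C(15,7)·C(14,2)/C(29,9); sum pmf over tables with pmf ≤ p_obs
p-value (two-sided) = 0.10865
At α=0.1: p ≥ α → fail to reject H₀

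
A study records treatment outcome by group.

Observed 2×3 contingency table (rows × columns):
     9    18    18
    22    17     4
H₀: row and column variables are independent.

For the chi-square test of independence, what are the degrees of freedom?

df = (r−1)(c−1) = (2−1)·(3−1) = 2

degrees of freedom = 2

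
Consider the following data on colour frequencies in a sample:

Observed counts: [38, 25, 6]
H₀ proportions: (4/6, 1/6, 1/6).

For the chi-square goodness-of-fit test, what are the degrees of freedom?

degrees of freedom = 2

df = k − 1 = 3 − 1 = 2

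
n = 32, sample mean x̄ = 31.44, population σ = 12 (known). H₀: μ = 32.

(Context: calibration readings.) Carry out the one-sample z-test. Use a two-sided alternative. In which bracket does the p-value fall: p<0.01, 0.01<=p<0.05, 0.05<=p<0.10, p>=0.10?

p-value bracket: p>=0.10

SE = σ/√n = 12/√32 = 2.1213
z = (x̄−μ₀)/SE = (31.44−32)/2.1213 = -0.2640
p-value (two-sided) = 0.79179
→ bracket: p>=0.10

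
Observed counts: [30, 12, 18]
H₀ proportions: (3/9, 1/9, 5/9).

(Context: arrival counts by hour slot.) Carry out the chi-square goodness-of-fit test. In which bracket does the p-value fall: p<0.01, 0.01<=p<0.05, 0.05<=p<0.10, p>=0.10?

p-value bracket: p<0.01

n = 60; E_i = n·p_i = [20.00, 6.67, 33.33]
χ² = (30−20.00)²/20.00 + (12−6.67)²/6.67 + (18−33.33)²/33.33 = 16.3200
df = 2
p-value (upper-tail) = 0.00029
→ bracket: p<0.01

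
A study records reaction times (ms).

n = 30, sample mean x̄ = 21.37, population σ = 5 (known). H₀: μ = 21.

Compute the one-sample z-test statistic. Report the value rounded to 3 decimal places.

SE = σ/√n = 5/√30 = 0.9129
z = (x̄−μ₀)/SE = (21.37−21)/0.9129 = 0.4053

test statistic = 0.405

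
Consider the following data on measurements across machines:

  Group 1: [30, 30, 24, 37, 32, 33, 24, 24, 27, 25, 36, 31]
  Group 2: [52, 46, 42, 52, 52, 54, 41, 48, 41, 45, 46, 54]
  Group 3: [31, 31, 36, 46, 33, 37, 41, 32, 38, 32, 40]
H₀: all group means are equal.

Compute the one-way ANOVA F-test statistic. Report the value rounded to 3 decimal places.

Group means [29.42, 47.75, 36.09], grand mean 37.800
SSB = Σnᵢ(x̄ᵢ−x̄)² = 2063.524; SSW = ΣΣ(x−x̄ᵢ)² = 744.076
MSB = 2063.524/2 = 1031.7621; MSW = 744.076/32 = 23.2524
F = MSB/MSW = 44.3723
df = (2, 32)

test statistic = 44.372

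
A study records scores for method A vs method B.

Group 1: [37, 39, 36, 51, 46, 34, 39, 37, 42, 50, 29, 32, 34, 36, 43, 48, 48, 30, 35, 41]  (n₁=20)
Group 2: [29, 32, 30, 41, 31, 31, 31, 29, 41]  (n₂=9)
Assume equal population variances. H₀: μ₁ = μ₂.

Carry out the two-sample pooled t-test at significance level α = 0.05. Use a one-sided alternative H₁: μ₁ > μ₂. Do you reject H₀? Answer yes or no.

reject H₀: yes

x̄₁=39.350, s₁=6.588, n₁=20
x̄₂=32.778, s₂=4.764, n₂=9
s_p² = [19·6.588² + 8·4.764²]/27 = 37.2632
SE = √(s_p²·(1/20+1/9)) = 2.4502
t = (39.350−32.778)/2.4502 = 2.6823
df = 27
p-value (one-sided, H₁ greater) = 0.00616
At α=0.05: p < α → reject H₀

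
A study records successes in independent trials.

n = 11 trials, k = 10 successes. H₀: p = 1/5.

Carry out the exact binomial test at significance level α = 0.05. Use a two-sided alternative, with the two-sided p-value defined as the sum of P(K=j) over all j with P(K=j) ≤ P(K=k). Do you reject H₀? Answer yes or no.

reject H₀: yes

Exact binomial: n=11, k=10, p₀=1/5=0.2000
P(X=j) = C(n,j)·p₀^j·(1−p₀)^(n−j); p = Σ P(X=j) over j with P(X=j) ≤ P(X=10)
p-value (two-sided) = 0.00000
At α=0.05: p < α → reject H₀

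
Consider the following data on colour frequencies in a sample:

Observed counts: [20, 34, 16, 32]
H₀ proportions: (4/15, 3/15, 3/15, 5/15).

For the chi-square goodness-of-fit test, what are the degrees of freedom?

degrees of freedom = 3

df = k − 1 = 4 − 1 = 3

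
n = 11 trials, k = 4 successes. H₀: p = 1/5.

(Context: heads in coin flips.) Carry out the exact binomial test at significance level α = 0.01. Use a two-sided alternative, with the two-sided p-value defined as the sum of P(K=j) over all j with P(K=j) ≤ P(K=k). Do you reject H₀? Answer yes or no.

Exact binomial: n=11, k=4, p₀=1/5=0.2000
P(X=j) = C(n,j)·p₀^j·(1−p₀)^(n−j); p = Σ P(X=j) over j with P(X=j) ≤ P(X=4)
p-value (two-sided) = 0.24704
At α=0.01: p ≥ α → fail to reject H₀

reject H₀: no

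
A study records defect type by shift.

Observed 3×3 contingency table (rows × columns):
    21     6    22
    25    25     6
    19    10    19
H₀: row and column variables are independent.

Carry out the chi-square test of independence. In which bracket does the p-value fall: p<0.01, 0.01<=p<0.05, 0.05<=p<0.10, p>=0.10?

Row totals [49, 56, 48], col totals [65, 41, 47], n=153
χ² = (21−20.82)²/20.82 + (6−13.13)²/13.13 + (22−15.05)²/15.05 + (25−23.79)²/23.79 + (25−15.01)²/15.01 + (6−17.20)²/17.20 + (19−20.39)²/20.39 + (10−12.86)²/12.86 + (19−14.75)²/14.75 = 23.0527
df = 4
p-value (upper-tail) = 0.00012
→ bracket: p<0.01

p-value bracket: p<0.01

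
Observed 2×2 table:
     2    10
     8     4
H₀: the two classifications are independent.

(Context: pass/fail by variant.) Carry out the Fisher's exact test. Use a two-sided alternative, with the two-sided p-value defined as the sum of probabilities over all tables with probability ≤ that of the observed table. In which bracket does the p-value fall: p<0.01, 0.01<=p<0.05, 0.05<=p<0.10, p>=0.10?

Margins: r₁=12, r₂=12, c₁=10, c₂=14, n=24
p_obs = C(12,2)·C(12,8)/C(24,10); sum pmf over tables with pmf ≤ p_obs
p-value (two-sided) = 0.03607
→ bracket: 0.01<=p<0.05

p-value bracket: 0.01<=p<0.05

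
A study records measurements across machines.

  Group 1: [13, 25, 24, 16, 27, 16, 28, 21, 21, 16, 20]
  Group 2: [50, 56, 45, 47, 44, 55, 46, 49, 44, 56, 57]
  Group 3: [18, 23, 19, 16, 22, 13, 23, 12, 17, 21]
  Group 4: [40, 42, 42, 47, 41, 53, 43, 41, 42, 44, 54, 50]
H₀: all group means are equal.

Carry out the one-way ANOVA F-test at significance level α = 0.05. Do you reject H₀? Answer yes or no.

Group means [20.64, 49.91, 18.40, 44.92], grand mean 34.068
SSB = Σnᵢ(x̄ᵢ−x̄)² = 8612.024; SSW = ΣΣ(x−x̄ᵢ)² = 920.771
MSB = 8612.024/3 = 2870.6747; MSW = 920.771/40 = 23.0193
F = MSB/MSW = 124.7074
df = (3, 40)
p-value (upper-tail) = 0.00000
At α=0.05: p < α → reject H₀

reject H₀: yes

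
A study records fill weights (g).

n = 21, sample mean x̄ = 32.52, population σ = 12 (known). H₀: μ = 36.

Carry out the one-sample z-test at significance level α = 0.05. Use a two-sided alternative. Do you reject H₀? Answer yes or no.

reject H₀: no

SE = σ/√n = 12/√21 = 2.6186
z = (x̄−μ₀)/SE = (32.52−36)/2.6186 = -1.3289
p-value (two-sided) = 0.18387
At α=0.05: p ≥ α → fail to reject H₀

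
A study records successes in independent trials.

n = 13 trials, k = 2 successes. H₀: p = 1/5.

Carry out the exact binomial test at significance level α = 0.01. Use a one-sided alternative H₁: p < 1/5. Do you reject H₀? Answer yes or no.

reject H₀: no

Exact binomial: n=13, k=2, p₀=1/5=0.2000
P(X≤2) from Σ C(n,i)·p₀^i·(1−p₀)^(n−i)
p-value (one-sided, H₁ less) = 0.50165
At α=0.01: p ≥ α → fail to reject H₀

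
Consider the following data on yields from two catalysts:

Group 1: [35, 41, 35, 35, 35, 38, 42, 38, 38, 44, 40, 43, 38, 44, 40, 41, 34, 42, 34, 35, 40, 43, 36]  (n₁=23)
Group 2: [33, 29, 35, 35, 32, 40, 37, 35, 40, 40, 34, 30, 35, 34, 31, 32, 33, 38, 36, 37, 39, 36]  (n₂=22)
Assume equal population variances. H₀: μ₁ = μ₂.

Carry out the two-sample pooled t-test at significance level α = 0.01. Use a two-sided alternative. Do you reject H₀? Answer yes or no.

reject H₀: yes

x̄₁=38.739, s₁=3.387, n₁=23
x̄₂=35.045, s₂=3.199, n₂=22
s_p² = [22·3.387² + 21·3.199²]/43 = 10.8695
SE = √(s_p²·(1/23+1/22)) = 0.9832
t = (38.739−35.045)/0.9832 = 3.7568
df = 43
p-value (two-sided) = 0.00051
At α=0.01: p < α → reject H₀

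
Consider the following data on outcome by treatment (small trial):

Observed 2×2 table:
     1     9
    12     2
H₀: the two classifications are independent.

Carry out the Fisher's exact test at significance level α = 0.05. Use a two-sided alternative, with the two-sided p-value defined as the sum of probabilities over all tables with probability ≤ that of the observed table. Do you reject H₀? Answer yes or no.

Margins: r₁=10, r₂=14, c₁=13, c₂=11, n=24
p_obs = C(10,1)·C(14,12)/C(24,13); sum pmf over tables with pmf ≤ p_obs
p-value (two-sided) = 0.00052
At α=0.05: p < α → reject H₀

reject H₀: yes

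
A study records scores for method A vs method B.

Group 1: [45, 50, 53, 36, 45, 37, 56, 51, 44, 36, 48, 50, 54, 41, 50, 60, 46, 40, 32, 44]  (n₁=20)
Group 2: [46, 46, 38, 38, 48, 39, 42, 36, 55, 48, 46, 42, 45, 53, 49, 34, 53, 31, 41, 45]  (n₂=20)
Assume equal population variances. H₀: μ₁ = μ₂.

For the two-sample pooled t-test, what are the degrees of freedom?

df = n₁ + n₂ − 2 = 20 + 20 − 2 = 38

degrees of freedom = 38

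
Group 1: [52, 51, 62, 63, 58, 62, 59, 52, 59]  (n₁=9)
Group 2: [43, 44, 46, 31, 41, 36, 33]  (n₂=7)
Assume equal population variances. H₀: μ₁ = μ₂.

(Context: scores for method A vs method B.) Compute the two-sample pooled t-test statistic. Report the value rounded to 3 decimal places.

test statistic = 7.003

x̄₁=57.556, s₁=4.720, n₁=9
x̄₂=39.143, s₂=5.815, n₂=7
s_p² = [8·4.720² + 6·5.815²]/14 = 27.2200
SE = √(s_p²·(1/9+1/7)) = 2.6293
t = (57.556−39.143)/2.6293 = 7.0030
df = 14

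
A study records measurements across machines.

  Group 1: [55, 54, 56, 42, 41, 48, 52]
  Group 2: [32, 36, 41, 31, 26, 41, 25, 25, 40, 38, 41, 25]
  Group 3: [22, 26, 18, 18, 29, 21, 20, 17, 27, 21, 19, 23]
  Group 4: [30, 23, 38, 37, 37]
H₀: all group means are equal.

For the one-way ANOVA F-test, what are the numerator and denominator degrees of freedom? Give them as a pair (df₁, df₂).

k = 4 groups, N = 36 total
df = (k−1, N−k) = (4−1, 36−4) = (3, 32)

degrees of freedom = [3, 32]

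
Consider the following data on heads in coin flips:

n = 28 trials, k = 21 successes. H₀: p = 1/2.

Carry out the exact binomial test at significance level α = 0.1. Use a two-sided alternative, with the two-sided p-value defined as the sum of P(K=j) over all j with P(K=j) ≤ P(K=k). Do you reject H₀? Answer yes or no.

reject H₀: yes

Exact binomial: n=28, k=21, p₀=1/2=0.5000
P(X=j) = C(n,j)·p₀^j·(1−p₀)^(n−j); p = Σ P(X=j) over j with P(X=j) ≤ P(X=21)
p-value (two-sided) = 0.01254
At α=0.1: p < α → reject H₀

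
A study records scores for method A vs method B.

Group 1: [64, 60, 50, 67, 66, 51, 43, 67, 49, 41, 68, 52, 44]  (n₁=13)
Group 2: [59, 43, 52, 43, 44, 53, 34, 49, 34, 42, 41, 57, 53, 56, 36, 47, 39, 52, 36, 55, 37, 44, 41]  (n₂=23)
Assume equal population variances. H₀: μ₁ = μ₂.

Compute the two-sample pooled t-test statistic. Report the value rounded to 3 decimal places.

test statistic = 3.312

x̄₁=55.538, s₁=10.113, n₁=13
x̄₂=45.522, s₂=7.850, n₂=23
s_p² = [12·10.113² + 22·7.850²]/34 = 75.9697
SE = √(s_p²·(1/13+1/23)) = 3.0244
t = (55.538−45.522)/3.0244 = 3.3120
df = 34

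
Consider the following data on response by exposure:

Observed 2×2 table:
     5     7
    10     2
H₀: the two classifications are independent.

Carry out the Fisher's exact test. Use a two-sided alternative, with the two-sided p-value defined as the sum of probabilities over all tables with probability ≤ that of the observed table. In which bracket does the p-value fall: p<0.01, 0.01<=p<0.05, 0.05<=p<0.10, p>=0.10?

p-value bracket: 0.05<=p<0.10

Margins: r₁=12, r₂=12, c₁=15, c₂=9, n=24
p_obs = C(12,5)·C(12,10)/C(24,15); sum pmf over tables with pmf ≤ p_obs
p-value (two-sided) = 0.08938
→ bracket: 0.05<=p<0.10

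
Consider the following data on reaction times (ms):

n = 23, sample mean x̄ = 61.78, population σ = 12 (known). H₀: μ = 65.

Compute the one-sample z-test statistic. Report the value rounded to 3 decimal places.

test statistic = -1.287

SE = σ/√n = 12/√23 = 2.5022
z = (x̄−μ₀)/SE = (61.78−65)/2.5022 = -1.2869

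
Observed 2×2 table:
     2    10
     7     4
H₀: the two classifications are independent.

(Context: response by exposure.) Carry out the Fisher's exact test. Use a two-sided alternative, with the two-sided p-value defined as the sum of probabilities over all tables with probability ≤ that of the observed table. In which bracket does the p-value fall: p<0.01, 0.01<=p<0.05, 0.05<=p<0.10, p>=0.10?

p-value bracket: 0.01<=p<0.05

Margins: r₁=12, r₂=11, c₁=9, c₂=14, n=23
p_obs = C(12,2)·C(11,7)/C(23,9); sum pmf over tables with pmf ≤ p_obs
p-value (two-sided) = 0.03607
→ bracket: 0.01<=p<0.05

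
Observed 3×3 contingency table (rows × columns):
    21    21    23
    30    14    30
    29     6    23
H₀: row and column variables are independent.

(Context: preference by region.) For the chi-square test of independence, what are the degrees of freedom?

degrees of freedom = 4

df = (r−1)(c−1) = (3−1)·(3−1) = 4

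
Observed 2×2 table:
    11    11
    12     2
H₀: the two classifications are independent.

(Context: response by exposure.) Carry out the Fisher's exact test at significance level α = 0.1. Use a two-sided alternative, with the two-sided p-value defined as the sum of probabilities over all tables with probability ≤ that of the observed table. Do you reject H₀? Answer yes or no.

reject H₀: yes

Margins: r₁=22, r₂=14, c₁=23, c₂=13, n=36
p_obs = C(22,11)·C(14,12)/C(36,23); sum pmf over tables with pmf ≤ p_obs
p-value (two-sided) = 0.03896
At α=0.1: p < α → reject H₀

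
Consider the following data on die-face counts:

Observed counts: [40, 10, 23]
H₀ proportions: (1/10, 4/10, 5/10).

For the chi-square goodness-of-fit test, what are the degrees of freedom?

df = k − 1 = 3 − 1 = 2

degrees of freedom = 2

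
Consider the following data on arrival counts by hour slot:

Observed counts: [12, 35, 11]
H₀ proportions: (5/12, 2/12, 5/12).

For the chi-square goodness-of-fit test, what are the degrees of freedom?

degrees of freedom = 2

df = k − 1 = 3 − 1 = 2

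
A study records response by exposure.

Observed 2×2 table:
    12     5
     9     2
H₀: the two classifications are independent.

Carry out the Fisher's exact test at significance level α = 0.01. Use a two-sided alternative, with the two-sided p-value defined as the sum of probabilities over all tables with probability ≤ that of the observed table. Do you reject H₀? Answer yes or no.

reject H₀: no

Margins: r₁=17, r₂=11, c₁=21, c₂=7, n=28
p_obs = C(17,12)·C(11,9)/C(28,21); sum pmf over tables with pmf ≤ p_obs
p-value (two-sided) = 0.66834
At α=0.01: p ≥ α → fail to reject H₀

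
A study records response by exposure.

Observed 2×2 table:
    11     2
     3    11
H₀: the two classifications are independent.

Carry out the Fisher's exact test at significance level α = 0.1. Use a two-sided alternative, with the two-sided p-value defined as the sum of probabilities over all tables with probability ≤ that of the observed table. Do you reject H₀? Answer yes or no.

reject H₀: yes

Margins: r₁=13, r₂=14, c₁=14, c₂=13, n=27
p_obs = C(13,11)·C(14,3)/C(27,14); sum pmf over tables with pmf ≤ p_obs
p-value (two-sided) = 0.00184
At α=0.1: p < α → reject H₀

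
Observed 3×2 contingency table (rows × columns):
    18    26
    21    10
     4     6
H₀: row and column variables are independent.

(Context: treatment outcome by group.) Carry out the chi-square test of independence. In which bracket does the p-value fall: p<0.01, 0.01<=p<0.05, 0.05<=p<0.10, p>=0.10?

p-value bracket: 0.05<=p<0.10

Row totals [44, 31, 10], col totals [43, 42], n=85
χ² = (18−22.26)²/22.26 + (26−21.74)²/21.74 + (21−15.68)²/15.68 + (10−15.32)²/15.32 + (4−5.06)²/5.06 + (6−4.94)²/4.94 = 5.7468
df = 2
p-value (upper-tail) = 0.05651
→ bracket: 0.05<=p<0.10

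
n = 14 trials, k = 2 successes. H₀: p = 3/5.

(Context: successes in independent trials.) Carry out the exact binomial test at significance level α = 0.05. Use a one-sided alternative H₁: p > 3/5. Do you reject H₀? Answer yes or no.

Exact binomial: n=14, k=2, p₀=3/5=0.6000
P(X≥2) from Σ C(n,i)·p₀^i·(1−p₀)^(n−i)
p-value (one-sided, H₁ greater) = 0.99994
At α=0.05: p ≥ α → fail to reject H₀

reject H₀: no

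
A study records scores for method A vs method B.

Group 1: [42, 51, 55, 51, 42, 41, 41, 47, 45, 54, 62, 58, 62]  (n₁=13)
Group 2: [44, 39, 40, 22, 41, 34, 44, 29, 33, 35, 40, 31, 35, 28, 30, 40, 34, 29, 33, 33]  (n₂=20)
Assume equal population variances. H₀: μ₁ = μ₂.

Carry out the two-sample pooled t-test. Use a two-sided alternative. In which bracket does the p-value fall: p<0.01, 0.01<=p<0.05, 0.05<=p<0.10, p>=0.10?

p-value bracket: p<0.01

x̄₁=50.077, s₁=7.740, n₁=13
x̄₂=34.700, s₂=5.768, n₂=20
s_p² = [12·7.740² + 19·5.768²]/31 = 43.5846
SE = √(s_p²·(1/13+1/20)) = 2.3520
t = (50.077−34.700)/2.3520 = 6.5378
df = 31
p-value (two-sided) = 0.00000
→ bracket: p<0.01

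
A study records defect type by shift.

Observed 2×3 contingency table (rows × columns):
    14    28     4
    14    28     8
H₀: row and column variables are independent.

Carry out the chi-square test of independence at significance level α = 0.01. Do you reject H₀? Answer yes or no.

Row totals [46, 50], col totals [28, 56, 12], n=96
χ² = (14−13.42)²/13.42 + (28−26.83)²/26.83 + (4−5.75)²/5.75 + (14−14.58)²/14.58 + (28−29.17)²/29.17 + (8−6.25)²/6.25 = 1.1687
df = 2
p-value (upper-tail) = 0.55747
At α=0.01: p ≥ α → fail to reject H₀

reject H₀: no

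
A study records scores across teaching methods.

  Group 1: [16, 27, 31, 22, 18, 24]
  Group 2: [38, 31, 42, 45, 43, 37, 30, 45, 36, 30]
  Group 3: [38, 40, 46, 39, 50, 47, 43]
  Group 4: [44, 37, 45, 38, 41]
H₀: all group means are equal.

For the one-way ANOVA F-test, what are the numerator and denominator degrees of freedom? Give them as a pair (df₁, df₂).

degrees of freedom = [3, 24]

k = 4 groups, N = 28 total
df = (k−1, N−k) = (4−1, 28−4) = (3, 24)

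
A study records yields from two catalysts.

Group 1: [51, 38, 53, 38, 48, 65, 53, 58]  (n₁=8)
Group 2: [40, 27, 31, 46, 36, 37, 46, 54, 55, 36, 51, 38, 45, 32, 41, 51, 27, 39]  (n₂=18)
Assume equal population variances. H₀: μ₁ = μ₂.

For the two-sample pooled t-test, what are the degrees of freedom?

df = n₁ + n₂ − 2 = 8 + 18 − 2 = 24

degrees of freedom = 24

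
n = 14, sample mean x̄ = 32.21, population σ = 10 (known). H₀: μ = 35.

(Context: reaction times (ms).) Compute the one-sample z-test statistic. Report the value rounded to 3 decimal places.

test statistic = -1.044

SE = σ/√n = 10/√14 = 2.6726
z = (x̄−μ₀)/SE = (32.21−35)/2.6726 = -1.0439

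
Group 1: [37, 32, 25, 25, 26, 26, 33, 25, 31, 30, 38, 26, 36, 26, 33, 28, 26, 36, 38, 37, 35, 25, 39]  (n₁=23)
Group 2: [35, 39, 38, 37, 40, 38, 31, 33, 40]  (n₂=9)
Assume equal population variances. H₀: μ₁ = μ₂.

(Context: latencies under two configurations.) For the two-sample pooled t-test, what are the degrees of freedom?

degrees of freedom = 30

df = n₁ + n₂ − 2 = 23 + 9 − 2 = 30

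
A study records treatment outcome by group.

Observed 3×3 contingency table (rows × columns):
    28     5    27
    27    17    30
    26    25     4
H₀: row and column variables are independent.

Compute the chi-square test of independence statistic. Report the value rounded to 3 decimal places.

Row totals [60, 74, 55], col totals [81, 47, 61], n=189
χ² = (28−25.71)²/25.71 + (5−14.92)²/14.92 + (27−19.37)²/19.37 + (27−31.71)²/31.71 + (17−18.40)²/18.40 + (30−23.88)²/23.88 + (26−23.57)²/23.57 + (25−13.68)²/13.68 + (4−17.75)²/17.75 = 32.4599
df = 4

test statistic = 32.460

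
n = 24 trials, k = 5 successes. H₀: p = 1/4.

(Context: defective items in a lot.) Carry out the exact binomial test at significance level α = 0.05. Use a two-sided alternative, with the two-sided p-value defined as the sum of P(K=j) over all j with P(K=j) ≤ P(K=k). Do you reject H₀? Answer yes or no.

reject H₀: no

Exact binomial: n=24, k=5, p₀=1/4=0.2500
P(X=j) = C(n,j)·p₀^j·(1−p₀)^(n−j); p = Σ P(X=j) over j with P(X=j) ≤ P(X=5)
p-value (two-sided) = 0.81474
At α=0.05: p ≥ α → fail to reject H₀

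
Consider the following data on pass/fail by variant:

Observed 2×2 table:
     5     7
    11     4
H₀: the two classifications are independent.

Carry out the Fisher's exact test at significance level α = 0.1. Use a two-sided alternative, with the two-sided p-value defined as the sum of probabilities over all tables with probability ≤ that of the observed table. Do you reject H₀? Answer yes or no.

Margins: r₁=12, r₂=15, c₁=16, c₂=11, n=27
p_obs = C(12,5)·C(15,11)/C(27,16); sum pmf over tables with pmf ≤ p_obs
p-value (two-sided) = 0.13025
At α=0.1: p ≥ α → fail to reject H₀

reject H₀: no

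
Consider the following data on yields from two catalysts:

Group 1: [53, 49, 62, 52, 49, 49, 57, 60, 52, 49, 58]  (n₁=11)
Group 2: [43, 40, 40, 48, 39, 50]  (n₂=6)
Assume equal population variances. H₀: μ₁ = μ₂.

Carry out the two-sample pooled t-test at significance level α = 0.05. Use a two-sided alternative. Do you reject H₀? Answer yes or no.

x̄₁=53.636, s₁=4.822, n₁=11
x̄₂=43.333, s₂=4.633, n₂=6
s_p² = [10·4.822² + 5·4.633²]/15 = 22.6586
SE = √(s_p²·(1/11+1/6)) = 2.4158
t = (53.636−43.333)/2.4158 = 4.2648
df = 15
p-value (two-sided) = 0.00068
At α=0.05: p < α → reject H₀

reject H₀: yes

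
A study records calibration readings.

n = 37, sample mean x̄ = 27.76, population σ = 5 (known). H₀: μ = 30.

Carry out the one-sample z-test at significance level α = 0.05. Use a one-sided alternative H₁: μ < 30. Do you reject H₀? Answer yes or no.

reject H₀: yes

SE = σ/√n = 5/√37 = 0.8220
z = (x̄−μ₀)/SE = (27.76−30)/0.8220 = -2.7251
p-value (one-sided, H₁ less) = 0.00321
At α=0.05: p < α → reject H₀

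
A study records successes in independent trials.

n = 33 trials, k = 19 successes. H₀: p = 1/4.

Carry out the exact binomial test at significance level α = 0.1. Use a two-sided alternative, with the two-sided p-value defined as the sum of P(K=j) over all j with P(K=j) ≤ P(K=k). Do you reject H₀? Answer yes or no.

reject H₀: yes

Exact binomial: n=33, k=19, p₀=1/4=0.2500
P(X=j) = C(n,j)·p₀^j·(1−p₀)^(n−j); p = Σ P(X=j) over j with P(X=j) ≤ P(X=19)
p-value (two-sided) = 0.00007
At α=0.1: p < α → reject H₀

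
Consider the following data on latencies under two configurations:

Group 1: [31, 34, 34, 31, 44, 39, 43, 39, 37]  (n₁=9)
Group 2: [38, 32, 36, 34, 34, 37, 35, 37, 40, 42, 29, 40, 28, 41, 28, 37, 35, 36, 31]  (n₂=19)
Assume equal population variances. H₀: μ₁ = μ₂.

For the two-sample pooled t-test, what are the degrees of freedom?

df = n₁ + n₂ − 2 = 9 + 19 − 2 = 26

degrees of freedom = 26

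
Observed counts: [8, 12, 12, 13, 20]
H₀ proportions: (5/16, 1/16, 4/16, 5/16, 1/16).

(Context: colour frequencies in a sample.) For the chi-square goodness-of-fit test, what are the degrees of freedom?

df = k − 1 = 5 − 1 = 4

degrees of freedom = 4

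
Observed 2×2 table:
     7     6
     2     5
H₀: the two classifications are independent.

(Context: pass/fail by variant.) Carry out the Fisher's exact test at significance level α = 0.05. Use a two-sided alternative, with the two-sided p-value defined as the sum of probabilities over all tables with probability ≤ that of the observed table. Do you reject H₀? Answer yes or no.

reject H₀: no

Margins: r₁=13, r₂=7, c₁=9, c₂=11, n=20
p_obs = C(13,7)·C(7,2)/C(20,9); sum pmf over tables with pmf ≤ p_obs
p-value (two-sided) = 0.37423
At α=0.05: p ≥ α → fail to reject H₀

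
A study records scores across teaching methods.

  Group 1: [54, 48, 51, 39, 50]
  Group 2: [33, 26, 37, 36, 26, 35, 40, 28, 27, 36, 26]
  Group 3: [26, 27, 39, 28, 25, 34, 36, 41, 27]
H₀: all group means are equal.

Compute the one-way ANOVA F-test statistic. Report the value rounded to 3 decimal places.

test statistic = 17.470

Group means [48.40, 31.82, 31.44], grand mean 35.000
SSB = Σnᵢ(x̄ᵢ−x̄)² = 1122.941; SSW = ΣΣ(x−x̄ᵢ)² = 707.059
MSB = 1122.941/2 = 561.4707; MSW = 707.059/22 = 32.1390
F = MSB/MSW = 17.4701
df = (2, 22)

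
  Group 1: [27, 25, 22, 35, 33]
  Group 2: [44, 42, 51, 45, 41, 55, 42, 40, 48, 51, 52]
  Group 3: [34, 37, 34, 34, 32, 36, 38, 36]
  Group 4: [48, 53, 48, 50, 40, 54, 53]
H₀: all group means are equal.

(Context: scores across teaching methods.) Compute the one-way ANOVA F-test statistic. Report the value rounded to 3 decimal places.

Group means [28.40, 46.45, 35.12, 49.43], grand mean 41.290
SSB = Σnᵢ(x̄ᵢ−x̄)² = 1891.871; SSW = ΣΣ(x−x̄ᵢ)² = 552.517
MSB = 1891.871/3 = 630.6235; MSW = 552.517/27 = 20.4636
F = MSB/MSW = 30.8169
df = (3, 27)

test statistic = 30.817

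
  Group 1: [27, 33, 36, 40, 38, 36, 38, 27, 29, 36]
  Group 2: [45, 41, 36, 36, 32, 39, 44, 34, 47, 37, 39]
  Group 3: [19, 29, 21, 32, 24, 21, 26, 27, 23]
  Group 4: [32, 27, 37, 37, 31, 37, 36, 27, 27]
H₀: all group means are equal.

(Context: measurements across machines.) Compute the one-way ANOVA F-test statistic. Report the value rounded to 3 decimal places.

Group means [34.00, 39.09, 24.67, 32.33], grand mean 32.897
SSB = Σnᵢ(x̄ᵢ−x̄)² = 1046.681; SSW = ΣΣ(x−x̄ᵢ)² = 736.909
MSB = 1046.681/3 = 348.8936; MSW = 736.909/35 = 21.0545
F = MSB/MSW = 16.5709
df = (3, 35)

test statistic = 16.571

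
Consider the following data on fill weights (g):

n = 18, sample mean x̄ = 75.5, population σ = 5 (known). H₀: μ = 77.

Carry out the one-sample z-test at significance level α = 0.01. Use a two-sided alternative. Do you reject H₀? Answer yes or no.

SE = σ/√n = 5/√18 = 1.1785
z = (x̄−μ₀)/SE = (75.5−77)/1.1785 = -1.2728
p-value (two-sided) = 0.20309
At α=0.01: p ≥ α → fail to reject H₀

reject H₀: no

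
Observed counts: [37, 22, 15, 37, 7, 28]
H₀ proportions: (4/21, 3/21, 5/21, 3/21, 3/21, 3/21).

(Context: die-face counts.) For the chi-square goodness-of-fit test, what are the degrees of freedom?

degrees of freedom = 5

df = k − 1 = 6 − 1 = 5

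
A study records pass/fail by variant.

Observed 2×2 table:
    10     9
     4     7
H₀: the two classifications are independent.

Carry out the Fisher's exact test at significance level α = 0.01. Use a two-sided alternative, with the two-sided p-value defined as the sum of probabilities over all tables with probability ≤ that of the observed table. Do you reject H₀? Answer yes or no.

reject H₀: no

Margins: r₁=19, r₂=11, c₁=14, c₂=16, n=30
p_obs = C(19,10)·C(11,4)/C(30,14); sum pmf over tables with pmf ≤ p_obs
p-value (two-sided) = 0.46640
At α=0.01: p ≥ α → fail to reject H₀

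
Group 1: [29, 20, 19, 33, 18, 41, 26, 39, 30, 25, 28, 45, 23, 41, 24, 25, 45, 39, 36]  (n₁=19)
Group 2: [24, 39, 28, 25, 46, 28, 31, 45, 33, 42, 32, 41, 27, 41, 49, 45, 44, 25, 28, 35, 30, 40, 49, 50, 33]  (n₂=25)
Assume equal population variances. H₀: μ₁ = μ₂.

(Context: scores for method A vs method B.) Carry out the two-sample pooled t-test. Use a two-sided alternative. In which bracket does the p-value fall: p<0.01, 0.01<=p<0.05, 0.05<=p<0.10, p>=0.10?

p-value bracket: 0.01<=p<0.05

x̄₁=30.842, s₁=8.840, n₁=19
x̄₂=36.400, s₂=8.471, n₂=25
s_p² = [18·8.840² + 24·8.471²]/42 = 74.4887
SE = √(s_p²·(1/19+1/25)) = 2.6268
t = (30.842−36.400)/2.6268 = -2.1159
df = 42
p-value (two-sided) = 0.04033
→ bracket: 0.01<=p<0.05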